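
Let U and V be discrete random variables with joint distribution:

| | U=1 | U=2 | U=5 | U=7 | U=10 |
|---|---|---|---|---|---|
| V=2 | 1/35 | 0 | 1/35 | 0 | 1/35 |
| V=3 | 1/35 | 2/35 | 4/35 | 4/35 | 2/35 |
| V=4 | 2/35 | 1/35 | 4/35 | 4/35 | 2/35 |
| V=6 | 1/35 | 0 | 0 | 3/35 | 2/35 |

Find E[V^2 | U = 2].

P(U = 2) = 3/35.
Σ V^2·P over the event = 9·(2/35) + 16·(1/35) = 34/35.
E[V^2 | U = 2] = (34/35) / (3/35) = 34/3.

34/3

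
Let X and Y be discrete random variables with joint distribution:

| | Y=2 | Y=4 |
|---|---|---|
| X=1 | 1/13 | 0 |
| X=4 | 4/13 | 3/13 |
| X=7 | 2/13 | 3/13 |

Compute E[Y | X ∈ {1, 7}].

3

P(X ∈ {1, 7}) = 6/13.
Σ Y·P over the event = 2·(1/13) + 2·(2/13) + 4·(3/13) = 18/13.
E[Y | X ∈ {1, 7}] = (18/13) / (6/13) = 3.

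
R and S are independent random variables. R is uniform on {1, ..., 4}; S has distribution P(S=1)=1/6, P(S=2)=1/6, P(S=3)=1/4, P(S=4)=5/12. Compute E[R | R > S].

P(R > S) = 13/48.
Summing R·P(x,y) over outcomes with R > S gives 11/12.
E[R | R > S] = (11/12) / (13/48) = 44/13.

44/13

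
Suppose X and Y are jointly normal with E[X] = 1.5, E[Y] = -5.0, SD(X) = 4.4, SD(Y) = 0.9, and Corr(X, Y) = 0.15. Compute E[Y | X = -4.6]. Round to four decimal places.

-5.1872

The regression of Y on X has slope ρ·σ_Y/σ_X and passes through (μ_X, μ_Y).
E[Y | X=-4.6] = -5.0 + (0.15)·(0.9/4.4)·(-4.6 − (1.5)) = -5.0 + (0.030682)·(-6.1) = -5.1872.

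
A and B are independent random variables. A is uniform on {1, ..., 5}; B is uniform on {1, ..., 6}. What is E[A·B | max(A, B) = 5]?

Outcomes with max(A, B) = 5: (1,5), (2,5), (3,5), (4,5), (5,1), (5,2), (5,3), (5,4), (5,5), each with probability 1/30.
E[A·B | max(A, B) = 5] = (5 + 10 + 15 + 20 + 5 + 10 + 15 + 20 + 25) / 9 = 125/9.

125/9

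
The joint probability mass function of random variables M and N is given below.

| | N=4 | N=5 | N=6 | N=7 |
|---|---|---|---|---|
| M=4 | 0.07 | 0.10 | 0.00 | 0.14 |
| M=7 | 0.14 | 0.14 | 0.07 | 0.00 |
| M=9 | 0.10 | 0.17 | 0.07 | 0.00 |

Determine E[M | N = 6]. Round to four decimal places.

8.0000

P(N = 6) = 0.14.
Σ M·P over the event = 7·(0.07) + 9·(0.07) = 1.12.
E[M | N = 6] = (1.12) / (0.14) = 8.0000.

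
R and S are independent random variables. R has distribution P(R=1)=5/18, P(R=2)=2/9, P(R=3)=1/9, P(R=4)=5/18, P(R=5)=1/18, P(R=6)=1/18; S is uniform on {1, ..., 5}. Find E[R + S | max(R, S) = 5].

53/7

P(max(R, S) = 5) = 7/30.
Summing (R+S)·P(x,y) over outcomes with max(R, S) = 5 gives 53/30.
E[R + S | max(R, S) = 5] = (53/30) / (7/30) = 53/7.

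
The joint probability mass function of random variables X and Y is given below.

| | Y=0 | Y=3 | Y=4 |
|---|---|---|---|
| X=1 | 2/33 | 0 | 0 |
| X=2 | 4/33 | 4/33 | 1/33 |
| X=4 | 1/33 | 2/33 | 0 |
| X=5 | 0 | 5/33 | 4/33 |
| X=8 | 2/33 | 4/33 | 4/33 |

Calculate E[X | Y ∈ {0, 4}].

14/3

P(Y ∈ {0, 4}) = 6/11.
Σ X·P over the event = 1·(2/33) + 2·(4/33) + 2·(1/33) + 4·(1/33) + 5·(4/33) + 8·(2/33) + 8·(4/33) = 28/11.
E[X | Y ∈ {0, 4}] = (28/11) / (6/11) = 14/3.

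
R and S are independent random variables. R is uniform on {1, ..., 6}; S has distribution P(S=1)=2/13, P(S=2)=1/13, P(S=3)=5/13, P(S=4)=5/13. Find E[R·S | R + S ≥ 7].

619/39

P(R + S ≥ 7) = 1/2.
Summing RS·P(x,y) over outcomes with R + S ≥ 7 gives 619/78.
E[R·S | R + S ≥ 7] = (619/78) / (1/2) = 619/39.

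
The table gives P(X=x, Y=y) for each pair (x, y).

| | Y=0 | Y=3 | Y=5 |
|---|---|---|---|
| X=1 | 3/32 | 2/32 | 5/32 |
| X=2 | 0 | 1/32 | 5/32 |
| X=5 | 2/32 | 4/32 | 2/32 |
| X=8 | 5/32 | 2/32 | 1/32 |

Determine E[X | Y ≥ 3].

P(Y ≥ 3) = 11/16.
Σ X·P over the event = 1·(2/32) + 1·(5/32) + 2·(1/32) + 2·(5/32) + 5·(4/32) + 5·(2/32) + 8·(2/32) + 8·(1/32) = 73/32.
E[X | Y ≥ 3] = (73/32) / (11/16) = 73/22.

73/22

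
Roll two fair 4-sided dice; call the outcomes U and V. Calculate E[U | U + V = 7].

P(U + V = 7) = 1/8.
Summing U·P(x,y) over outcomes with U + V = 7 gives 7/16.
E[U | U + V = 7] = (7/16) / (1/8) = 7/2.

7/2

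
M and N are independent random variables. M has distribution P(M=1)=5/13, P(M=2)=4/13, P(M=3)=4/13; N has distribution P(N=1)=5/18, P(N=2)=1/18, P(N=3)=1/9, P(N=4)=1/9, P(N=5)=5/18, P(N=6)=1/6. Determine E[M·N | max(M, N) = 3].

P(max(M, N) = 3) = 25/117.
Summing MN·P(x,y) over outcomes with max(M, N) = 3 gives 1.
E[M·N | max(M, N) = 3] = (1) / (25/117) = 117/25.

117/25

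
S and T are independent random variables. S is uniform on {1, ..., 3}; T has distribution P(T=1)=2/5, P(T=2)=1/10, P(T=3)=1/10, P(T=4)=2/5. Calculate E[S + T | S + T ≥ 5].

88/15

P(S + T ≥ 5) = 1/2.
Summing (S+T)·P(x,y) over outcomes with S + T ≥ 5 gives 44/15.
E[S + T | S + T ≥ 5] = (44/15) / (1/2) = 88/15.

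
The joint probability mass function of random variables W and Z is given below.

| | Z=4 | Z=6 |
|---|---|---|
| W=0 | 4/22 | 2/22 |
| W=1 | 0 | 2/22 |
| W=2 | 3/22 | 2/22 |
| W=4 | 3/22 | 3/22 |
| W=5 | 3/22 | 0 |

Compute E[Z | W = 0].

14/3

P(W = 0) = 3/11.
Summing Z·P(W=x,Z=y) over the conditioning event gives 14/11.
E[Z | W = 0] = (14/11) / (3/11) = 14/3.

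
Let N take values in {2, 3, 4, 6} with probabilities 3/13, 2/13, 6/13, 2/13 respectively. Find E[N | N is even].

42/11

P(N is even) = 11/13.
Σ over the event: 2·3/13 + 4·6/13 + 6·2/13 = 42/13.
E[N | N is even] = (42/13) / (11/13) = 42/11.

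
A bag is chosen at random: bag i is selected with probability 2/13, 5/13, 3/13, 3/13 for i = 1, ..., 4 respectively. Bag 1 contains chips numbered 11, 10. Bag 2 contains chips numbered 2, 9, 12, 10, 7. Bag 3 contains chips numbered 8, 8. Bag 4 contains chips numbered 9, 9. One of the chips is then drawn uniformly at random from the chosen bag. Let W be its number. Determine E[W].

E[W | bag 1] = (11+10)/2 = 21/2.
E[W | bag 2] = (2+9+12+10+7)/5 = 8.
E[W | bag 3] = (8+8)/2 = 8.
E[W | bag 4] = (9+9)/2 = 9.
E[W] = (2/13)·(21/2) + (5/13)·(8) + (3/13)·(8) + (3/13)·(9) = 112/13.

112/13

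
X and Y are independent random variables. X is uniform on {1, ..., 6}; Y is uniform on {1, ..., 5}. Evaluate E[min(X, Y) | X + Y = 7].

Outcomes with X + Y = 7: (2,5), (3,4), (4,3), (5,2), (6,1), each with probability 1/30.
E[min(X, Y) | X + Y = 7] = (2 + 3 + 3 + 2 + 1) / 5 = 11/5.

11/5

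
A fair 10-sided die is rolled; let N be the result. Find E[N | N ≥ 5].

15/2

Given N ≥ 5, N is equally likely to be any of {5, 6, 7, 8, 9, 10}.
E[N | N ≥ 5] = (5 + 6 + 7 + 8 + 9 + 10) / 6 = 15/2.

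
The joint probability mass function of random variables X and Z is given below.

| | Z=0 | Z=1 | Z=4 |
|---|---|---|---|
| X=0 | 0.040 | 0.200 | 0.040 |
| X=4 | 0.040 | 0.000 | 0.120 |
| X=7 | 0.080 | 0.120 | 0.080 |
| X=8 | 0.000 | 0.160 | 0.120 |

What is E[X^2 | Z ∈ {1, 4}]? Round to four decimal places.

P(Z ∈ {1, 4}) = 0.840.
Σ X^2·P over the event = 0·(0.200) + 0·(0.040) + 16·(0.120) + 49·(0.120) + 49·(0.080) + 64·(0.160) + 64·(0.120) = 29.640.
E[X^2 | Z ∈ {1, 4}] = (29.640) / (0.840) = 35.2857.

35.2857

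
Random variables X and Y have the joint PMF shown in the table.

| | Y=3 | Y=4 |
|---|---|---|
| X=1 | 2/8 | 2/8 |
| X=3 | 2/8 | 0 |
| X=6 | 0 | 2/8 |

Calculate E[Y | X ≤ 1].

7/2

P(X ≤ 1) = 1/2.
Summing Y·P(X=x,Y=y) over the conditioning event gives 7/4.
E[Y | X ≤ 1] = (7/4) / (1/2) = 7/2.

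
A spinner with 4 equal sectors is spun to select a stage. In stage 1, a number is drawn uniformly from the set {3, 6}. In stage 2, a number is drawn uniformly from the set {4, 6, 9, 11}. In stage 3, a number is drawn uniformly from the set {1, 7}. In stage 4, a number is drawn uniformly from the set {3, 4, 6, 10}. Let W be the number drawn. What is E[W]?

87/16

E[W | stage 1] = (3+6)/2 = 9/2.
E[W | stage 2] = (4+6+9+11)/4 = 15/2.
E[W | stage 3] = (1+7)/2 = 4.
E[W | stage 4] = (3+4+6+10)/4 = 23/4.
E[W] = (1/4)·(9/2) + (1/4)·(15/2) + (1/4)·(4) + (1/4)·(23/4) = 87/16.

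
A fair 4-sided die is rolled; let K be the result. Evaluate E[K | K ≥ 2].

Given K ≥ 2, K is equally likely to be any of {2, 3, 4}.
E[K | K ≥ 2] = (2 + 3 + 4) / 3 = 3.

3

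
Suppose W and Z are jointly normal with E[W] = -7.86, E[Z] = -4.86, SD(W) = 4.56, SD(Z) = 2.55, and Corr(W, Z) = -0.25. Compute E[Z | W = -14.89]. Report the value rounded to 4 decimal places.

-3.8772

The regression of Z on W has slope ρ·σ_Z/σ_W and passes through (μ_W, μ_Z).
E[Z | W=-14.89] = -4.86 + (-0.25)·(2.55/4.56)·(-14.89 − (-7.86)) = -4.86 + (-0.1398)·(-7.03) = -3.8772.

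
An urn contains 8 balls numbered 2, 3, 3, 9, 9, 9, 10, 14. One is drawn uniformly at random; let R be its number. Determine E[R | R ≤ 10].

P(R ≤ 10) = 7/8.
Σ over the event: 2·1/8 + 3·1/4 + 9·3/8 + 10·1/8 = 45/8.
E[R | R ≤ 10] = (45/8) / (7/8) = 45/7.

45/7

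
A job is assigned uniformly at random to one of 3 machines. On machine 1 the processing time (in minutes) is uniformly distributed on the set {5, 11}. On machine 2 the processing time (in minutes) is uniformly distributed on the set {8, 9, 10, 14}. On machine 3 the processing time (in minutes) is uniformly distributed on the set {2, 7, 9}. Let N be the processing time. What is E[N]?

E[N | machine 1] = (5+11)/2 = 8.
E[N | machine 2] = (8+9+10+14)/4 = 41/4.
E[N | machine 3] = (2+7+9)/3 = 6.
By the law of total expectation,
E[N] = (1/3)·(8) + (1/3)·(41/4) + (1/3)·(6) = 97/12.

97/12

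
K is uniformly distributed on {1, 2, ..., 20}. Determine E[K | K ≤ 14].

15/2

P(K ≤ 14) = 7/10.
E[K | K ≤ 14] = (21/4) / (7/10) = 15/2.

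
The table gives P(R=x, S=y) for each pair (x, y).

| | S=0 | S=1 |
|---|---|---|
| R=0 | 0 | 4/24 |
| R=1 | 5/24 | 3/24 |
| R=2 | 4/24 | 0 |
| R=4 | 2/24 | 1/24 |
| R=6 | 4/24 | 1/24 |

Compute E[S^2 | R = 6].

1/5

P(R = 6) = 5/24.
Σ S^2·P over the event = 0·(4/24) + 1·(1/24) = 1/24.
E[S^2 | R = 6] = (1/24) / (5/24) = 1/5.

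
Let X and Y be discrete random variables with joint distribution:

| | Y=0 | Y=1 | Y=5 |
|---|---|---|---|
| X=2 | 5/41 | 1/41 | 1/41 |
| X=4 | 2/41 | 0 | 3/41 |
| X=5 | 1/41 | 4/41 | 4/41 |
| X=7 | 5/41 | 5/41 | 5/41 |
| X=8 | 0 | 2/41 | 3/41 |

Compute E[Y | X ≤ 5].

15/7

P(X ≤ 5) = 21/41.
Σ Y·P over the event = 0·(5/41) + 1·(1/41) + 5·(1/41) + 0·(2/41) + 5·(3/41) + 0·(1/41) + 1·(4/41) + 5·(4/41) = 45/41.
E[Y | X ≤ 5] = (45/41) / (21/41) = 15/7.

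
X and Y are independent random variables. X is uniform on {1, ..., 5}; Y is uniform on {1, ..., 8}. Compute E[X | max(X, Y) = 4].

22/7

Outcomes with max(X, Y) = 4: (1,4), (2,4), (3,4), (4,1), (4,2), (4,3), (4,4), each with probability 1/40.
E[X | max(X, Y) = 4] = (1 + 2 + 3 + 4 + 4 + 4 + 4) / 7 = 22/7.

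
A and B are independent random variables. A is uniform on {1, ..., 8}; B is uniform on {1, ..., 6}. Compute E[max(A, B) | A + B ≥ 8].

P(A + B ≥ 8) = 9/16.
Summing max(A,B)·P(x,y) over outcomes with A + B ≥ 8 gives 173/48.
E[max(A, B) | A + B ≥ 8] = (173/48) / (9/16) = 173/27.

173/27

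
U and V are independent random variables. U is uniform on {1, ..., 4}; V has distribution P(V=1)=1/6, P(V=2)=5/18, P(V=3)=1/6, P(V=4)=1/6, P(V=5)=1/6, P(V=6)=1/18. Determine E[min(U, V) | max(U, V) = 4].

52/23

P(max(U, V) = 4) = 23/72.
Summing min(U,V)·P(x,y) over outcomes with max(U, V) = 4 gives 13/18.
E[min(U, V) | max(U, V) = 4] = (13/18) / (23/72) = 52/23.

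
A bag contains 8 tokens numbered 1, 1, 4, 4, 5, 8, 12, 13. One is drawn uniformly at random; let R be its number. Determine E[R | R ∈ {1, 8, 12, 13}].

P(R ∈ {1, 8, 12, 13}) = 5/8.
Σ over the event: 1·1/4 + 8·1/8 + 12·1/8 + 13·1/8 = 35/8.
E[R | R ∈ {1, 8, 12, 13}] = (35/8) / (5/8) = 7.

7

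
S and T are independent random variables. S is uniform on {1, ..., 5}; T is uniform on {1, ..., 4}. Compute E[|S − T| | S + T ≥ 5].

12/7

P(S + T ≥ 5) = 7/10.
Summing |S−T|·P(x,y) over outcomes with S + T ≥ 5 gives 6/5.
E[|S − T| | S + T ≥ 5] = (6/5) / (7/10) = 12/7.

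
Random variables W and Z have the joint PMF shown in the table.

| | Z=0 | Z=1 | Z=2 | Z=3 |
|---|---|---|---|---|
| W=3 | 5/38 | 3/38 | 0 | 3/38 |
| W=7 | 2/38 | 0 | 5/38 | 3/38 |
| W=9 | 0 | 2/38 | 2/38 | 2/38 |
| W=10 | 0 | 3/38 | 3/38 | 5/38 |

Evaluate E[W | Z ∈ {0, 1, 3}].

46/7

P(Z ∈ {0, 1, 3}) = 14/19.
Summing W·P(W=x,Z=y) over the conditioning event gives 92/19.
E[W | Z ∈ {0, 1, 3}] = (92/19) / (14/19) = 46/7.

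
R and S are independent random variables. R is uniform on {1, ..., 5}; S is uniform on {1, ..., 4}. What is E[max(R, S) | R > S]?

4

Outcomes with R > S: (2,1), (3,1), (3,2), (4,1), (4,2), (4,3), (5,1), (5,2), (5,3), (5,4), each with probability 1/20.
E[max(R, S) | R > S] = (2 + 3 + 3 + 4 + 4 + 4 + 5 + 5 + 5 + 5) / 10 = 4.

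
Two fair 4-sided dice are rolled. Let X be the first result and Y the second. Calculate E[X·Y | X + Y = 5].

5

Outcomes with X + Y = 5: (1,4), (2,3), (3,2), (4,1), each with probability 1/16.
E[X·Y | X + Y = 5] = (4 + 6 + 6 + 4) / 4 = 5.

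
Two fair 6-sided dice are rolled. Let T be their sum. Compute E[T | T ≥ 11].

34/3

P(T ≥ 11) = 1/12.
Σ over the event: 11·1/18 + 12·1/36 = 17/18.
E[T | T ≥ 11] = (17/18) / (1/12) = 34/3.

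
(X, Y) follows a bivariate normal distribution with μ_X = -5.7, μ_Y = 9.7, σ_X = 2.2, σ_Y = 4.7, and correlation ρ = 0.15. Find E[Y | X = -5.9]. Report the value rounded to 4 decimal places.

The regression of Y on X has slope ρ·σ_Y/σ_X and passes through (μ_X, μ_Y).
E[Y | X=-5.9] = 9.7 + (0.15)·(4.7/2.2)·(-5.9 − (-5.7)) = 9.7 + (0.32045)·(-0.2) = 9.6359.

9.6359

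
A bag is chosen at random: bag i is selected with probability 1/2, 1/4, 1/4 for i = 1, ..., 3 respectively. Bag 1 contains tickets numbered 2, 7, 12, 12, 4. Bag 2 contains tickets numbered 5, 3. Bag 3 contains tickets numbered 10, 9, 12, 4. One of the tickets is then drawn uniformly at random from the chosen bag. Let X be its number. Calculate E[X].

E[X | bag 1] = (2+7+12+12+4)/5 = 37/5.
E[X | bag 2] = (5+3)/2 = 4.
E[X | bag 3] = (10+9+12+4)/4 = 35/4.
E[X] = (1/2)·(37/5) + (1/4)·(4) + (1/4)·(35/4) = 551/80.

551/80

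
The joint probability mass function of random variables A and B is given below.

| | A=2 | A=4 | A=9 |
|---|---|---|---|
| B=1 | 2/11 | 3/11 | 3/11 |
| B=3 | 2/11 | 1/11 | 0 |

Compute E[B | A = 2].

P(A = 2) = 4/11.
Summing B·P(A=x,B=y) over the conditioning event gives 8/11.
E[B | A = 2] = (8/11) / (4/11) = 2.

2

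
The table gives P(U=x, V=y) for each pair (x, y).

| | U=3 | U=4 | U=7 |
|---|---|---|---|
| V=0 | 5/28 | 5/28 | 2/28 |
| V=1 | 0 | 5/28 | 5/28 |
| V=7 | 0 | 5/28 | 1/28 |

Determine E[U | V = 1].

P(V = 1) = 5/14.
Summing U·P(U=x,V=y) over the conditioning event gives 55/28.
E[U | V = 1] = (55/28) / (5/14) = 11/2.

11/2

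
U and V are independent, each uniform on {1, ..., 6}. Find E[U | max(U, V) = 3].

Outcomes with max(U, V) = 3: (1,3), (2,3), (3,1), (3,2), (3,3), each with probability 1/36.
E[U | max(U, V) = 3] = (1 + 2 + 3 + 3 + 3) / 5 = 12/5.

12/5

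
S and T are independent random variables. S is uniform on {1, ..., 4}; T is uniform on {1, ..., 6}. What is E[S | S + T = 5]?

5/2

Outcomes with S + T = 5: (1,4), (2,3), (3,2), (4,1), each with probability 1/24.
E[S | S + T = 5] = (1 + 2 + 3 + 4) / 4 = 5/2.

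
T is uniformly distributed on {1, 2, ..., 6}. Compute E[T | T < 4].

2

Given T < 4, T is equally likely to be any of {1, 2, 3}.
E[T | T < 4] = (1 + 2 + 3) / 3 = 2.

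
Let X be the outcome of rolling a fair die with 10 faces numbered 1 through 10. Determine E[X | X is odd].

5

Given X is odd, X is equally likely to be any of {1, 3, 5, 7, 9}.
E[X | X is odd] = (1 + 3 + 5 + 7 + 9) / 5 = 5.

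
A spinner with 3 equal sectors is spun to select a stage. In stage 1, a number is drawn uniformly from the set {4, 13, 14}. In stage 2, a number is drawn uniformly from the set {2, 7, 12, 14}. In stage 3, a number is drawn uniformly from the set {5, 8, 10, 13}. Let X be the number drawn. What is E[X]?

E[X | stage 1] = (4+13+14)/3 = 31/3.
E[X | stage 2] = (2+7+12+14)/4 = 35/4.
E[X | stage 3] = (5+8+10+13)/4 = 9.
By the law of total expectation,
E[X] = (1/3)·(31/3) + (1/3)·(35/4) + (1/3)·(9) = 337/36.

337/36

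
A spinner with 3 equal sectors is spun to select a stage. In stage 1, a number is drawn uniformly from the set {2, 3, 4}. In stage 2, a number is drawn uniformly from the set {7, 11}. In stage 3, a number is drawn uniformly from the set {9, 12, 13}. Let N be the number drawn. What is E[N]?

E[N | stage 1] = (2+3+4)/3 = 3.
E[N | stage 2] = (7+11)/2 = 9.
E[N | stage 3] = (9+12+13)/3 = 34/3.
E[N] = (1/3)·(3) + (1/3)·(9) + (1/3)·(34/3) = 70/9.

70/9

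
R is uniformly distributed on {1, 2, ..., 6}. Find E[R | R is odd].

3

Given R is odd, R is equally likely to be any of {1, 3, 5}.
E[R | R is odd] = (1 + 3 + 5) / 3 = 3.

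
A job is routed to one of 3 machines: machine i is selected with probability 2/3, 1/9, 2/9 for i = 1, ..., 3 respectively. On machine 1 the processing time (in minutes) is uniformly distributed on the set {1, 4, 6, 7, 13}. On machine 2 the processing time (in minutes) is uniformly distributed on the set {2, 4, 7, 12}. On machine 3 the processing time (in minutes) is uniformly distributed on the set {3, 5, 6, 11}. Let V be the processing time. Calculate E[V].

373/60

E[V | machine 1] = (1+4+6+7+13)/5 = 31/5.
E[V | machine 2] = (2+4+7+12)/4 = 25/4.
E[V | machine 3] = (3+5+6+11)/4 = 25/4.
E[V] = (2/3)·(31/5) + (1/9)·(25/4) + (2/9)·(25/4) = 373/60.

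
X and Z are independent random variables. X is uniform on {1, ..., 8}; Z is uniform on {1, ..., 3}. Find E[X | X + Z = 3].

Outcomes with X + Z = 3: (1,2), (2,1), each with probability 1/24.
E[X | X + Z = 3] = (1 + 2) / 2 = 3/2.

3/2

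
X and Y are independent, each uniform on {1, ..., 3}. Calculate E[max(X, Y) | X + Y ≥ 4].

17/6

Outcomes with X + Y ≥ 4: (1,3), (2,2), (2,3), (3,1), (3,2), (3,3), each with probability 1/9.
E[max(X, Y) | X + Y ≥ 4] = (3 + 2 + 3 + 3 + 3 + 3) / 6 = 17/6.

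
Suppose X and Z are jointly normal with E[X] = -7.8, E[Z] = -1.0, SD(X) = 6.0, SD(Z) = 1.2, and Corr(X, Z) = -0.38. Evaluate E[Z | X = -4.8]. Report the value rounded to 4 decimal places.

E[Z | X=x] = μ_Z + ρ(σ_Z/σ_X)(x − μ_X) for jointly normal variables.
E[Z | X=-4.8] = -1.0 + (-0.38)·(1.2/6.0)·(-4.8 − (-7.8)) = -1.0 + (-0.076)·(3) = -1.2280.

-1.2280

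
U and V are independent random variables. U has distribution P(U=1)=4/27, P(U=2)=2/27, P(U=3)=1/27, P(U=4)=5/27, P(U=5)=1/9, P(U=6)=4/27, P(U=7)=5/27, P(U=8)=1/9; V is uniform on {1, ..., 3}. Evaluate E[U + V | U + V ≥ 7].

401/47

P(U + V ≥ 7) = 47/81.
Summing (U+V)·P(x,y) over outcomes with U + V ≥ 7 gives 401/81.
E[U + V | U + V ≥ 7] = (401/81) / (47/81) = 401/47.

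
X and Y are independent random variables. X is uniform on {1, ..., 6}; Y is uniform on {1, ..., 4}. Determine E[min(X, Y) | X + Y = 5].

Outcomes with X + Y = 5: (1,4), (2,3), (3,2), (4,1), each with probability 1/24.
E[min(X, Y) | X + Y = 5] = (1 + 2 + 2 + 1) / 4 = 3/2.

3/2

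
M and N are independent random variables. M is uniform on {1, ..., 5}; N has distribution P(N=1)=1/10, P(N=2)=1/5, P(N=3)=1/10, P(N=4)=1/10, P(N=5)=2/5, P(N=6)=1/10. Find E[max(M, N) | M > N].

P(M > N) = 13/50.
Summing max(M,N)·P(x,y) over outcomes with M > N gives 26/25.
E[max(M, N) | M > N] = (26/25) / (13/50) = 4.

4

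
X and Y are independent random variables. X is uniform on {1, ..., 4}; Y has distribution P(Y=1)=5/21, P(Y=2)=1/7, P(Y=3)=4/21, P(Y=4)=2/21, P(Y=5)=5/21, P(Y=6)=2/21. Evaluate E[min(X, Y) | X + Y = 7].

P(X + Y = 7) = 13/84.
Summing min(X,Y)·P(x,y) over outcomes with X + Y = 7 gives 5/14.
E[min(X, Y) | X + Y = 7] = (5/14) / (13/84) = 30/13.

30/13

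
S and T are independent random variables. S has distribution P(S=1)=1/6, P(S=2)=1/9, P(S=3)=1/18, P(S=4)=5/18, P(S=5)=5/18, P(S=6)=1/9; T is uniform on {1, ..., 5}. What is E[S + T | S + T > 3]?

P(S + T > 3) = 41/45.
Summing (S+T)·P(x,y) over outcomes with S + T > 3 gives 292/45.
E[S + T | S + T > 3] = (292/45) / (41/45) = 292/41.

292/41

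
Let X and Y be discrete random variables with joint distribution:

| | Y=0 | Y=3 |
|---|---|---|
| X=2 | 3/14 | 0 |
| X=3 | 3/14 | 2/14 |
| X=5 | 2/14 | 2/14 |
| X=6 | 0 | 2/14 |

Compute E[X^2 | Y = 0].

P(Y = 0) = 4/7.
Σ X^2·P over the event = 4·(3/14) + 9·(3/14) + 25·(2/14) = 89/14.
E[X^2 | Y = 0] = (89/14) / (4/7) = 89/8.

89/8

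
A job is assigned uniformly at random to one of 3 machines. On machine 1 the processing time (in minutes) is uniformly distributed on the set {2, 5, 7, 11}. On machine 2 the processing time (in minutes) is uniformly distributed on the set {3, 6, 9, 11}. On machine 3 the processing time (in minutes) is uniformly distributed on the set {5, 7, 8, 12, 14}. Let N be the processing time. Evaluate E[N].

227/30

E[N | machine 1] = (2+5+7+11)/4 = 25/4.
E[N | machine 2] = (3+6+9+11)/4 = 29/4.
E[N | machine 3] = (5+7+8+12+14)/5 = 46/5.
By the law of total expectation,
E[N] = (1/3)·(25/4) + (1/3)·(29/4) + (1/3)·(46/5) = 227/30.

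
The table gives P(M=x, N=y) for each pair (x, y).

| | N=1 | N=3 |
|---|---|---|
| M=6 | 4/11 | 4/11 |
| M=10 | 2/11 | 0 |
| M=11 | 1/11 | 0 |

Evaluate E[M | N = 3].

6

P(N = 3) = 4/11.
Summing M·P(M=x,N=y) over the conditioning event gives 24/11.
E[M | N = 3] = (24/11) / (4/11) = 6.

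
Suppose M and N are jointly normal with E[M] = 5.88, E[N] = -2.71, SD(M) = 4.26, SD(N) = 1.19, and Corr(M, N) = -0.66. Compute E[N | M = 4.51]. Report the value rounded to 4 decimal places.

E[N | M=x] = μ_N + ρ(σ_N/σ_M)(x − μ_M) for jointly normal variables.
E[N | M=4.51] = -2.71 + (-0.66)·(1.19/4.26)·(4.51 − (5.88)) = -2.71 + (-0.18437)·(-1.37) = -2.4574.

-2.4574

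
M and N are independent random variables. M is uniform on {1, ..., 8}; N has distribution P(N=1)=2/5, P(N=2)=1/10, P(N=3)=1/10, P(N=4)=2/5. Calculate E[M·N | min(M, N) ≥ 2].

35/2

P(min(M, N) ≥ 2) = 21/40.
Summing MN·P(x,y) over outcomes with min(M, N) ≥ 2 gives 147/16.
E[M·N | min(M, N) ≥ 2] = (147/16) / (21/40) = 35/2.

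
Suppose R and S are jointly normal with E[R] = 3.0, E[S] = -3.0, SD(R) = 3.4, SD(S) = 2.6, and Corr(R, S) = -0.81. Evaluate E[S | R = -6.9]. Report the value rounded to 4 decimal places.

3.1322

E[S | R=x] = μ_S + ρ(σ_S/σ_R)(x − μ_R) for jointly normal variables.
E[S | R=-6.9] = -3.0 + (-0.81)·(2.6/3.4)·(-6.9 − (3.0)) = -3.0 + (-0.61941)·(-9.9) = 3.1322.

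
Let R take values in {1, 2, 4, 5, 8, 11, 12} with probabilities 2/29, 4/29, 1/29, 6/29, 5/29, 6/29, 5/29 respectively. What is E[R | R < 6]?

P(R < 6) = 13/29.
Σ over the event: 1·2/29 + 2·4/29 + 4·1/29 + 5·6/29 = 44/29.
E[R | R < 6] = (44/29) / (13/29) = 44/13.

44/13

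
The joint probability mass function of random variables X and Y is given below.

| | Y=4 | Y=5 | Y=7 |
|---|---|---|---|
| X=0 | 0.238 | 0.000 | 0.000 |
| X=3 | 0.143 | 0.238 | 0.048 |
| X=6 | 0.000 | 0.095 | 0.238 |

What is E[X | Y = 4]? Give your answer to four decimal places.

P(Y = 4) = 0.381.
Σ X·P over the event = 0·(0.238) + 3·(0.143) = 0.429.
E[X | Y = 4] = (0.429) / (0.381) = 1.1260.

1.1260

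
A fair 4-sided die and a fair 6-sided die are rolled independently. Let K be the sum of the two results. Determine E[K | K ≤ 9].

P(K ≤ 9) = 23/24.
Σ over the event: 2·1/24 + 3·1/12 + 4·1/8 + 5·1/6 + 6·1/6 + 7·1/6 + 8·1/8 + 9·1/12 = 67/12.
E[K | K ≤ 9] = (67/12) / (23/24) = 134/23.

134/23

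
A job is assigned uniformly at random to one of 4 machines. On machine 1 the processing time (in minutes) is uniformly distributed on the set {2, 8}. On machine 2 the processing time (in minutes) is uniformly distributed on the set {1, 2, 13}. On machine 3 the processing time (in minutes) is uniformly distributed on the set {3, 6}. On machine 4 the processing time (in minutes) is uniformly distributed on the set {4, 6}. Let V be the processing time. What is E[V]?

119/24

E[V | machine 1] = (2+8)/2 = 5.
E[V | machine 2] = (1+2+13)/3 = 16/3.
E[V | machine 3] = (3+6)/2 = 9/2.
E[V | machine 4] = (4+6)/2 = 5.
By the law of total expectation,
E[V] = (1/4)·(5) + (1/4)·(16/3) + (1/4)·(9/2) + (1/4)·(5) = 119/24.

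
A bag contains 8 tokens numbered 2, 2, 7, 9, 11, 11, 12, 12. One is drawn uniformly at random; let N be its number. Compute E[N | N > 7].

11

P(N > 7) = 5/8.
Σ over the event: 9·1/8 + 11·1/4 + 12·1/4 = 55/8.
E[N | N > 7] = (55/8) / (5/8) = 11.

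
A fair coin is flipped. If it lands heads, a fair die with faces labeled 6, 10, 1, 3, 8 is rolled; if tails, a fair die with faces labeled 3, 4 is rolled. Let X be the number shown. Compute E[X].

91/20

E[X | heads] = (6+10+1+3+8)/5 = 28/5.
E[X | tails] = (3+4)/2 = 7/2.
E[X] = (1/2)·(28/5) + (1/2)·(7/2) = 91/20.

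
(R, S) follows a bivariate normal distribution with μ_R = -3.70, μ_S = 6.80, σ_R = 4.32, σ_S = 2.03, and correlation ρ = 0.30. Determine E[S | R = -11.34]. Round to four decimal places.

E[S | R=x] = μ_S + ρ(σ_S/σ_R)(x − μ_R) for jointly normal variables.
E[S | R=-11.34] = 6.80 + (0.30)·(2.03/4.32)·(-11.34 − (-3.70)) = 6.80 + (0.14097)·(-7.64) = 5.7230.

5.7230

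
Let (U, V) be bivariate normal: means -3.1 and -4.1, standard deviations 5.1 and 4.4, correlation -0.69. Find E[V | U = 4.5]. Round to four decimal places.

For a bivariate normal, E[V | U=x] = μ_V + ρ·(σ_V/σ_U)·(x − μ_U).
E[V | U=4.5] = -4.1 + (-0.69)·(4.4/5.1)·(4.5 − (-3.1)) = -4.1 + (-0.59529)·(7.6) = -8.6242.

-8.6242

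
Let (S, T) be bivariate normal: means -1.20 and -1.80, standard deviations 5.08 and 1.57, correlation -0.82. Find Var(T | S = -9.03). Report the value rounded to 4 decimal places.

0.8075

The conditional variance in a bivariate normal is σ_T²(1 − ρ²), independent of x.
Var(T | S=-9.03) = (1.57)²·(1 − (-0.82)²) = 2.4649·0.3276 = 0.8075.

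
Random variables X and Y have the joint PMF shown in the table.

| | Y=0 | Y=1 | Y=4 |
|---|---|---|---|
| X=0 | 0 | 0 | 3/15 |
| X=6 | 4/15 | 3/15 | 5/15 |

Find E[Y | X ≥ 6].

23/12

P(X ≥ 6) = 4/5.
Summing Y·P(X=x,Y=y) over the conditioning event gives 23/15.
E[Y | X ≥ 6] = (23/15) / (4/5) = 23/12.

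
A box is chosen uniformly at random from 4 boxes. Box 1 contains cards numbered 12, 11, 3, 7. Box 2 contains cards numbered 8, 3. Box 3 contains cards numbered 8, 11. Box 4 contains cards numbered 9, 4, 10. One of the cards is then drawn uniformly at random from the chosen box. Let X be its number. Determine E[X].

371/48

E[X | box 1] = (12+11+3+7)/4 = 33/4.
E[X | box 2] = (8+3)/2 = 11/2.
E[X | box 3] = (8+11)/2 = 19/2.
E[X | box 4] = (9+4+10)/3 = 23/3.
By the law of total expectation,
E[X] = (1/4)·(33/4) + (1/4)·(11/2) + (1/4)·(19/2) + (1/4)·(23/3) = 371/48.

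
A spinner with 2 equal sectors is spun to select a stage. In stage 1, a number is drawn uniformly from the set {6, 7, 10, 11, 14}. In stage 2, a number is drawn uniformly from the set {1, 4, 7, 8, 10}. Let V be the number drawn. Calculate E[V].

39/5

E[V | stage 1] = (6+7+10+11+14)/5 = 48/5.
E[V | stage 2] = (1+4+7+8+10)/5 = 6.
By the law of total expectation,
E[V] = (1/2)·(48/5) + (1/2)·(6) = 39/5.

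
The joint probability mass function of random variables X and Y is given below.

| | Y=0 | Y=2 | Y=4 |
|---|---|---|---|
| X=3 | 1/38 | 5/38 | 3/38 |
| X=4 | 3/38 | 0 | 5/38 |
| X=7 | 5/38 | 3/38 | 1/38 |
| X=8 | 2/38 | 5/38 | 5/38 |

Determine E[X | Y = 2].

P(Y = 2) = 13/38.
Σ X·P over the event = 3·(5/38) + 7·(3/38) + 8·(5/38) = 2.
E[X | Y = 2] = (2) / (13/38) = 76/13.

76/13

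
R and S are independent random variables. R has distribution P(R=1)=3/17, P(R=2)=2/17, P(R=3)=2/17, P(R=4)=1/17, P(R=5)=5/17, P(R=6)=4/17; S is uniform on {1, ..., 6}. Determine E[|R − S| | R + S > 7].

81/49

P(R + S > 7) = 49/102.
Summing |R−S|·P(x,y) over outcomes with R + S > 7 gives 27/34.
E[|R − S| | R + S > 7] = (27/34) / (49/102) = 81/49.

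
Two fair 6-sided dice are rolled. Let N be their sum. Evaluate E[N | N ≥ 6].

106/13

P(N ≥ 6) = 13/18.
Σ over the event: 6·5/36 + 7·1/6 + 8·5/36 + 9·1/9 + 10·1/12 + 11·1/18 + 12·1/36 = 53/9.
E[N | N ≥ 6] = (53/9) / (13/18) = 106/13.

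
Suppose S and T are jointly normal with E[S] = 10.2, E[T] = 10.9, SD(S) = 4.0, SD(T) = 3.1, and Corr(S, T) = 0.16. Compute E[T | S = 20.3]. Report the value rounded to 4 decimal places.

E[T | S=x] = μ_T + ρ(σ_T/σ_S)(x − μ_S) for jointly normal variables.
E[T | S=20.3] = 10.9 + (0.16)·(3.1/4.0)·(20.3 − (10.2)) = 10.9 + (0.124)·(10.1) = 12.1524.

12.1524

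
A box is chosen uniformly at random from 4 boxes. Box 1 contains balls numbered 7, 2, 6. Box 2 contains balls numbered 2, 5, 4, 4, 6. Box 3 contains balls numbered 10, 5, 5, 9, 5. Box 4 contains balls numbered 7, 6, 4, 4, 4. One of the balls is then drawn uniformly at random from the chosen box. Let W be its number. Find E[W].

E[W | box 1] = (7+2+6)/3 = 5.
E[W | box 2] = (2+5+4+4+6)/5 = 21/5.
E[W | box 3] = (10+5+5+9+5)/5 = 34/5.
E[W | box 4] = (7+6+4+4+4)/5 = 5.
E[W] = (1/4)·(5) + (1/4)·(21/5) + (1/4)·(34/5) + (1/4)·(5) = 21/4.

21/4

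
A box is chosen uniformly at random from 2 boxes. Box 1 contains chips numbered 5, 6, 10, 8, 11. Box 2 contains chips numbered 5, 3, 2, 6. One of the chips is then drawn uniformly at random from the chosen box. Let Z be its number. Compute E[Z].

6

E[Z | box 1] = (5+6+10+8+11)/5 = 8.
E[Z | box 2] = (5+3+2+6)/4 = 4.
E[Z] = (1/2)·(8) + (1/2)·(4) = 6.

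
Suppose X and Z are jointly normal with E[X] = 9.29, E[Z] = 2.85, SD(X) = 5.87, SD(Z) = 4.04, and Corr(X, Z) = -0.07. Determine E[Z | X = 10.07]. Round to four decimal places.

2.8124

For a bivariate normal, E[Z | X=x] = μ_Z + ρ·(σ_Z/σ_X)·(x − μ_X).
E[Z | X=10.07] = 2.85 + (-0.07)·(4.04/5.87)·(10.07 − (9.29)) = 2.85 + (-0.048177)·(0.78) = 2.8124.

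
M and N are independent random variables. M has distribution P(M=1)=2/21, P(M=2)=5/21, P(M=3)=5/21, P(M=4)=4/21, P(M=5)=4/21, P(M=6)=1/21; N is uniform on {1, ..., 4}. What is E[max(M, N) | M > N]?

P(M > N) = 47/84.
Summing max(M,N)·P(x,y) over outcomes with M > N gives 16/7.
E[max(M, N) | M > N] = (16/7) / (47/84) = 192/47.

192/47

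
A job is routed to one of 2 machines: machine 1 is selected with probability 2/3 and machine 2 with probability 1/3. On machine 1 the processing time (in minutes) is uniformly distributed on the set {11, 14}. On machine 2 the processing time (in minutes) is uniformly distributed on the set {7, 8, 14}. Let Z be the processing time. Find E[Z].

E[Z | machine 1] = (11+14)/2 = 25/2.
E[Z | machine 2] = (7+8+14)/3 = 29/3.
By the law of total expectation,
E[Z] = (2/3)·(25/2) + (1/3)·(29/3) = 104/9.

104/9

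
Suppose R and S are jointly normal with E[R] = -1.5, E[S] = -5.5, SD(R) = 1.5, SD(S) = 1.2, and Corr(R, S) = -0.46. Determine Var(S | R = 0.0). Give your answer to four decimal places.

For a bivariate normal, Var(S | R=x) = σ_S²(1 − ρ²).
Var(S | R=0.0) = (1.2)²·(1 − (-0.46)²) = 1.44·0.7884 = 1.1353.

1.1353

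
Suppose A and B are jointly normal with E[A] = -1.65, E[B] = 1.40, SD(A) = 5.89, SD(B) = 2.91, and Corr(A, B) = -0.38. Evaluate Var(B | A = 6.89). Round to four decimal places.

The conditional variance in a bivariate normal is σ_B²(1 − ρ²), independent of x.
Var(B | A=6.89) = (2.91)²·(1 − (-0.38)²) = 8.4681·0.8556 = 7.2453.

7.2453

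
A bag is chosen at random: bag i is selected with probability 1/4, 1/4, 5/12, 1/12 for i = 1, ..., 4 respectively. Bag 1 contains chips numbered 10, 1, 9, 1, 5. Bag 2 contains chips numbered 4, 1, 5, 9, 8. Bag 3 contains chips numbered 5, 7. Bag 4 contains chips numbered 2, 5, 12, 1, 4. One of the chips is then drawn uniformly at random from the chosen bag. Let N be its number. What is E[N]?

111/20

E[N | bag 1] = (10+1+9+1+5)/5 = 26/5.
E[N | bag 2] = (4+1+5+9+8)/5 = 27/5.
E[N | bag 3] = (5+7)/2 = 6.
E[N | bag 4] = (2+5+12+1+4)/5 = 24/5.
By the law of total expectation,
E[N] = (1/4)·(26/5) + (1/4)·(27/5) + (5/12)·(6) + (1/12)·(24/5) = 111/20.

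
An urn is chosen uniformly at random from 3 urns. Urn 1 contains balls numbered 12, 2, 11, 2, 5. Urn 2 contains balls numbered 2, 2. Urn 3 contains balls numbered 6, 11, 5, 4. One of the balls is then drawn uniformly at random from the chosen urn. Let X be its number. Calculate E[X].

E[X | urn 1] = (12+2+11+2+5)/5 = 32/5.
E[X | urn 2] = (2+2)/2 = 2.
E[X | urn 3] = (6+11+5+4)/4 = 13/2.
E[X] = (1/3)·(32/5) + (1/3)·(2) + (1/3)·(13/2) = 149/30.

149/30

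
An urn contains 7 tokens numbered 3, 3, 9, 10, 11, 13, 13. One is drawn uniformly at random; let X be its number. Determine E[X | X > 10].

37/3

P(X > 10) = 3/7.
Σ over the event: 11·1/7 + 13·2/7 = 37/7.
E[X | X > 10] = (37/7) / (3/7) = 37/3.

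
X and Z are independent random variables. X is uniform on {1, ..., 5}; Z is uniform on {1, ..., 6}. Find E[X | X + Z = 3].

Outcomes with X + Z = 3: (1,2), (2,1), each with probability 1/30.
E[X | X + Z = 3] = (1 + 2) / 2 = 3/2.

3/2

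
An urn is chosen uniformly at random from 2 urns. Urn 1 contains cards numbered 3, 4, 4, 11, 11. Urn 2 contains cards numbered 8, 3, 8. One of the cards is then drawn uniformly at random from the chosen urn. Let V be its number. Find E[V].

97/15

E[V | urn 1] = (3+4+4+11+11)/5 = 33/5.
E[V | urn 2] = (8+3+8)/3 = 19/3.
E[V] = (1/2)·(33/5) + (1/2)·(19/3) = 97/15.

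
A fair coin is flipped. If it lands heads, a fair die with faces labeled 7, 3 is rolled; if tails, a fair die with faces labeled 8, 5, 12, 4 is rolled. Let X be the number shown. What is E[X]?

49/8

E[X | heads] = (7+3)/2 = 5.
E[X | tails] = (8+5+12+4)/4 = 29/4.
E[X] = (1/2)·(5) + (1/2)·(29/4) = 49/8.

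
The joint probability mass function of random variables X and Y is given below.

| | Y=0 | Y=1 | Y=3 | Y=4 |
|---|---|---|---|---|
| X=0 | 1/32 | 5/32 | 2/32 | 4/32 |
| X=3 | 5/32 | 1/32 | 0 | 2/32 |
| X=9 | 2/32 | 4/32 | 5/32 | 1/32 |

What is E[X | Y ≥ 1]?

P(Y ≥ 1) = 3/4.
Summing X·P(X=x,Y=y) over the conditioning event gives 99/32.
E[X | Y ≥ 1] = (99/32) / (3/4) = 33/8.

33/8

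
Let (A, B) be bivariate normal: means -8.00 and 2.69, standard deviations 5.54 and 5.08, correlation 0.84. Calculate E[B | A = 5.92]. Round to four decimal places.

The regression of B on A has slope ρ·σ_B/σ_A and passes through (μ_A, μ_B).
E[B | A=5.92] = 2.69 + (0.84)·(5.08/5.54)·(5.92 − (-8.00)) = 2.69 + (0.77025)·(13.92) = 13.4119.

13.4119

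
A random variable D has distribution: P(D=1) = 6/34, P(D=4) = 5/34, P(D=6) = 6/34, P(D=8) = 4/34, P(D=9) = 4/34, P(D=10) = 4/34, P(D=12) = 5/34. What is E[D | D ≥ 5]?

P(D ≥ 5) = 23/34.
Σ over the event: 6·3/17 + 8·2/17 + 9·2/17 + 10·2/17 + 12·5/34 = 6.
E[D | D ≥ 5] = (6) / (23/34) = 204/23.

204/23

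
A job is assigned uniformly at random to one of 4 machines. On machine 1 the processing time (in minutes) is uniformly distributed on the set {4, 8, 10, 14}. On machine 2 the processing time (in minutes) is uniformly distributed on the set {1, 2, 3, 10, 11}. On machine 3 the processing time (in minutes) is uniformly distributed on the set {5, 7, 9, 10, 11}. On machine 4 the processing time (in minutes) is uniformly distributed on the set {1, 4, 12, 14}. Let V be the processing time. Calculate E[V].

611/80

E[V | machine 1] = (4+8+10+14)/4 = 9.
E[V | machine 2] = (1+2+3+10+11)/5 = 27/5.
E[V | machine 3] = (5+7+9+10+11)/5 = 42/5.
E[V | machine 4] = (1+4+12+14)/4 = 31/4.
E[V] = (1/4)·(9) + (1/4)·(27/5) + (1/4)·(42/5) + (1/4)·(31/4) = 611/80.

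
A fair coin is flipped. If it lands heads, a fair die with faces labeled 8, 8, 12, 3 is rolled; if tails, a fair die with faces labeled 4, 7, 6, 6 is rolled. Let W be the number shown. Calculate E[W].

E[W | heads] = (8+8+12+3)/4 = 31/4.
E[W | tails] = (4+7+6+6)/4 = 23/4.
E[W] = (1/2)·(31/4) + (1/2)·(23/4) = 27/4.

27/4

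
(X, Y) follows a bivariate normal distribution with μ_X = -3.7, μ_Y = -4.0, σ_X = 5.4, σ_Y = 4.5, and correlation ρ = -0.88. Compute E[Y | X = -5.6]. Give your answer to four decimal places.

The regression of Y on X has slope ρ·σ_Y/σ_X and passes through (μ_X, μ_Y).
E[Y | X=-5.6] = -4.0 + (-0.88)·(4.5/5.4)·(-5.6 − (-3.7)) = -4.0 + (-0.73333)·(-1.9) = -2.6067.

-2.6067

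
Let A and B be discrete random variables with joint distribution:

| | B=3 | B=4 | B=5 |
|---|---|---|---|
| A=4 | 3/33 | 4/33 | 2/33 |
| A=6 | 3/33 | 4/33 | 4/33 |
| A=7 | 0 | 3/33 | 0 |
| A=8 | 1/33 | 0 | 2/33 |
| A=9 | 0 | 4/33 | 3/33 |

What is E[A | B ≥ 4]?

86/13

P(B ≥ 4) = 26/33.
Σ A·P over the event = 4·(4/33) + 4·(2/33) + 6·(4/33) + 6·(4/33) + 7·(3/33) + 8·(2/33) + 9·(4/33) + 9·(3/33) = 172/33.
E[A | B ≥ 4] = (172/33) / (26/33) = 86/13.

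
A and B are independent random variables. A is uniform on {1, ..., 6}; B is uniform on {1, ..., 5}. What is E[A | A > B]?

14/3

P(A > B) = 1/2.
Summing A·P(x,y) over outcomes with A > B gives 7/3.
E[A | A > B] = (7/3) / (1/2) = 14/3.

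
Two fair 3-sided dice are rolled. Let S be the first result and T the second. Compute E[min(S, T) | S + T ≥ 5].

Outcomes with S + T ≥ 5: (2,3), (3,2), (3,3), each with probability 1/9.
E[min(S, T) | S + T ≥ 5] = (2 + 2 + 3) / 3 = 7/3.

7/3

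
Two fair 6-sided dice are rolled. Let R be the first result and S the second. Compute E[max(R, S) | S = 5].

Outcomes with S = 5: (1,5), (2,5), (3,5), (4,5), (5,5), (6,5), each with probability 1/36.
E[max(R, S) | S = 5] = (5 + 5 + 5 + 5 + 5 + 6) / 6 = 31/6.

31/6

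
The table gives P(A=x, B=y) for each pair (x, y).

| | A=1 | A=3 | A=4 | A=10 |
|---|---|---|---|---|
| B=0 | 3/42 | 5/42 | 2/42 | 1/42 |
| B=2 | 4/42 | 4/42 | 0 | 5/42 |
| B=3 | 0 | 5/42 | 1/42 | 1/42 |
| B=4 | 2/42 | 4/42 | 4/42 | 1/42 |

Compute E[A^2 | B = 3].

23

P(B = 3) = 1/6.
Σ A^2·P over the event = 9·(5/42) + 16·(1/42) + 100·(1/42) = 23/6.
E[A^2 | B = 3] = (23/6) / (1/6) = 23.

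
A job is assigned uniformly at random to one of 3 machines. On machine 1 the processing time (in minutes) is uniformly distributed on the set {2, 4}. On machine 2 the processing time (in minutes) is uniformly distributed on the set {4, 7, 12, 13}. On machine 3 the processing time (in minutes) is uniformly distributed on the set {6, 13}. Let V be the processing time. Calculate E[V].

43/6

E[V | machine 1] = (2+4)/2 = 3.
E[V | machine 2] = (4+7+12+13)/4 = 9.
E[V | machine 3] = (6+13)/2 = 19/2.
By the law of total expectation,
E[V] = (1/3)·(3) + (1/3)·(9) + (1/3)·(19/2) = 43/6.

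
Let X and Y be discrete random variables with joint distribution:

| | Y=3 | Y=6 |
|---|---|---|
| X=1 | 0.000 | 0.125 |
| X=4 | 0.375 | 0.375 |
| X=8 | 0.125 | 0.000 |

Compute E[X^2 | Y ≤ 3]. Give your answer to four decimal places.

P(Y ≤ 3) = 0.500.
Σ X^2·P over the event = 16·(0.375) + 64·(0.125) = 14.000.
E[X^2 | Y ≤ 3] = (14.000) / (0.500) = 28.0000.

28.0000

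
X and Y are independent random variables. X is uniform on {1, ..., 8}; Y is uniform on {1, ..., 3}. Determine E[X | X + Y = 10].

Outcomes with X + Y = 10: (7,3), (8,2), each with probability 1/24.
E[X | X + Y = 10] = (7 + 8) / 2 = 15/2.

15/2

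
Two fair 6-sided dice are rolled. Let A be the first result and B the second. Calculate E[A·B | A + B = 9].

19

Outcomes with A + B = 9: (3,6), (4,5), (5,4), (6,3), each with probability 1/36.
E[A·B | A + B = 9] = (18 + 20 + 20 + 18) / 4 = 19.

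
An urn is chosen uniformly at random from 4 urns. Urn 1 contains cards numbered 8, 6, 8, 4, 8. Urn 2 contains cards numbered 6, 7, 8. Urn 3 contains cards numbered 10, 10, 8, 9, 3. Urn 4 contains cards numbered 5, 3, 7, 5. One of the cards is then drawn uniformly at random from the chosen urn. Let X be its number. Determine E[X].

E[X | urn 1] = (8+6+8+4+8)/5 = 34/5.
E[X | urn 2] = (6+7+8)/3 = 7.
E[X | urn 3] = (10+10+8+9+3)/5 = 8.
E[X | urn 4] = (5+3+7+5)/4 = 5.
E[X] = (1/4)·(34/5) + (1/4)·(7) + (1/4)·(8) + (1/4)·(5) = 67/10.

67/10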